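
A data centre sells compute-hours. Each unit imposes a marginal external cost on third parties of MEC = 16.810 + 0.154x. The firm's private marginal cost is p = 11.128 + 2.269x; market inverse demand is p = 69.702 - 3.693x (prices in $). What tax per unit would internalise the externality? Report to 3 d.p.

tax = $17.862 per unit

Social marginal cost = private MC + MEC = 27.938 + 2.423x.
Set SMC = demand: 27.938 + 2.423x = 69.702 - 3.693x → x* = 6.8286.
The Pigouvian tax equals MEC at x*: 16.810 + 0.154×6.8286 = 17.8616.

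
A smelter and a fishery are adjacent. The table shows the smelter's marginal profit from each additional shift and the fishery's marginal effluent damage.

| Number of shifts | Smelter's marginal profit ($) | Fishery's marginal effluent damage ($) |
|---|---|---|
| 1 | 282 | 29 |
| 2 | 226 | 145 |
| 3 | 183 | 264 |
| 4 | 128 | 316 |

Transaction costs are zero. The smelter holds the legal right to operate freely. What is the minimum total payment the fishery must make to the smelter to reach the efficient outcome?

Left alone the smelter would choose level 4 (marginal profit stays positive).
Efficient level: k* = 2 (marginal profit ≥ marginal effluent damage through 2).
The fishery must at least cover the smelter's forgone profit from cutting 4→2: 183 + 128 = 311.

$311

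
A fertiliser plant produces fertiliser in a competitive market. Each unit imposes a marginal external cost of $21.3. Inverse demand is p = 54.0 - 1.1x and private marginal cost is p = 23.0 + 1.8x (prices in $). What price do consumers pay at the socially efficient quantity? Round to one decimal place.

Social marginal cost = private MC + MEC = 44.3 + 1.8x.
Set SMC = demand: 44.3 + 1.8x = 54.0 - 1.1x → x* = 3.3448.
Consumer price on the demand curve at x*: 54.0 − 1.1×3.3448 = 50.3207.

P = $50.3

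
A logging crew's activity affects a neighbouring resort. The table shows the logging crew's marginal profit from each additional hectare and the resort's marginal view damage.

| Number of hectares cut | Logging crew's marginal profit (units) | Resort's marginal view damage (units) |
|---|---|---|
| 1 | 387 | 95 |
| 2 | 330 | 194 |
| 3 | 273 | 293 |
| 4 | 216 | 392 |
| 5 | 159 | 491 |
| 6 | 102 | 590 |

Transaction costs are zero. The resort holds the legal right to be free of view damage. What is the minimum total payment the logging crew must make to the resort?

Efficient level: marginal profit ≥ marginal view damage through level 2, so k* = 2.
With the resort holding the right, the logging crew must at least compensate total damage at k*: 95 + 194 = 289.

289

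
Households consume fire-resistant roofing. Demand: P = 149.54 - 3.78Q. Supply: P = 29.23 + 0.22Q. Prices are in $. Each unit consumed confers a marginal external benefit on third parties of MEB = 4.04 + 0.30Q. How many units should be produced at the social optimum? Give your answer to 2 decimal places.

Q* = 33.61

Social marginal benefit = demand + MEB = 153.58 - 3.48Q.
Set SMB = MC: 153.58 - 3.48Q = 29.23 + 0.22Q → Q* = 33.6081.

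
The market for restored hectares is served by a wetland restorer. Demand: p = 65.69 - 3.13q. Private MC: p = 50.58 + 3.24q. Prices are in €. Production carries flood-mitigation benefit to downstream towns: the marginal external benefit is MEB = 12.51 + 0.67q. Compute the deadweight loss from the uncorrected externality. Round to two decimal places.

DWL = €17.44

Market equilibrium (private): 50.58 + 3.24q = 65.69 - 3.13q → q_m = 2.3721.
Social marginal cost = private MC − MEB = 38.07 + 2.57q.
Set SMC = demand: 38.07 + 2.57q = 65.69 - 3.13q → q* = 4.8456.
The loss is the area between SMC and demand from q* to q_m; with linear curves that's a triangle of height MEB(q_m).
DWL = ½ × 2.4735 × 14.0993 = 17.4373.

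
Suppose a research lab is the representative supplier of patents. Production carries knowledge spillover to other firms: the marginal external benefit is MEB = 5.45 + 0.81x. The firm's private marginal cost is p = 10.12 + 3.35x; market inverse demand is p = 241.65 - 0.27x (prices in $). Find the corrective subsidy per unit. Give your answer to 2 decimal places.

subsidy = $73.76 per unit

Social marginal cost = private MC − MEB = 4.67 + 2.54x.
Set SMC = demand: 4.67 + 2.54x = 241.65 - 0.27x → x* = 84.3345.
The Pigouvian subsidy equals MEB at x*: 5.45 + 0.81×84.3345 = 73.7609.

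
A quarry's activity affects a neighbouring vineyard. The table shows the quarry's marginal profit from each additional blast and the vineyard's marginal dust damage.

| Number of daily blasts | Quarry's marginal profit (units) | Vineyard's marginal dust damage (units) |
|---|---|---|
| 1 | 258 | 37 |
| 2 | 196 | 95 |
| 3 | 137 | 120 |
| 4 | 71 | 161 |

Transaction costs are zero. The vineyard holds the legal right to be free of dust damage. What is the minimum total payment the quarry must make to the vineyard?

252

Efficient level: marginal profit ≥ marginal dust damage through level 3, so k* = 3.
With the vineyard holding the right, the quarry must at least compensate total damage at k*: 37 + 95 + 120 = 252.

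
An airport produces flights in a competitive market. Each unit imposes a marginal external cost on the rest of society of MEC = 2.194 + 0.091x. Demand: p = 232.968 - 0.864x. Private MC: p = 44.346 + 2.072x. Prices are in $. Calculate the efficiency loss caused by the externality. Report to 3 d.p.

DWL = $10.678

Market equilibrium (private): 44.346 + 2.072x = 232.968 - 0.864x → x_m = 64.2446.
Social marginal cost = private MC + MEC = 46.540 + 2.163x.
Set SMC = demand: 46.540 + 2.163x = 232.968 - 0.864x → x* = 61.5884.
The loss is the area between SMC and demand from x* to x_m; with linear curves that's a triangle of height MEC(x_m).
DWL = ½ × 2.6562 × 8.0403 = 10.6783.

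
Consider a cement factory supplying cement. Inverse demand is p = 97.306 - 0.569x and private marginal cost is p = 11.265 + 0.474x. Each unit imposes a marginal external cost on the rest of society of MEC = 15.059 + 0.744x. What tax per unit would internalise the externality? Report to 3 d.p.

Social marginal cost = private MC + MEC = 26.324 + 1.218x.
Set SMC = demand: 26.324 + 1.218x = 97.306 - 0.569x → x* = 39.7213.
The Pigouvian tax equals MEC at x*: 15.059 + 0.744×39.7213 = 44.6116.

tax = 44.612 per unit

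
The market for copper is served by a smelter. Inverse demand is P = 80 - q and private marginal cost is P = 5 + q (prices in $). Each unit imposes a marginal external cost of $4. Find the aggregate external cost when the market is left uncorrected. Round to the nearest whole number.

Market equilibrium (private): 5 + q = 80 - q → q_m = 37.5000.
Total external cost = MEC × q_m = 4 × 37.5000 = 150.0000.

$150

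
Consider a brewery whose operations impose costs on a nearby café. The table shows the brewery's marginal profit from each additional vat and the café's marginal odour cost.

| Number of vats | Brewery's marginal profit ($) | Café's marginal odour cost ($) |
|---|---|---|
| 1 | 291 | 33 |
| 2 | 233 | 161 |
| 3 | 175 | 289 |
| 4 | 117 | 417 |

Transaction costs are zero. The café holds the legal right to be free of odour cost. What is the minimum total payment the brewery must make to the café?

$194

Efficient level: marginal profit ≥ marginal odour cost through level 2, so k* = 2.
With the café holding the right, the brewery must at least compensate total damage at k*: 33 + 161 = 194.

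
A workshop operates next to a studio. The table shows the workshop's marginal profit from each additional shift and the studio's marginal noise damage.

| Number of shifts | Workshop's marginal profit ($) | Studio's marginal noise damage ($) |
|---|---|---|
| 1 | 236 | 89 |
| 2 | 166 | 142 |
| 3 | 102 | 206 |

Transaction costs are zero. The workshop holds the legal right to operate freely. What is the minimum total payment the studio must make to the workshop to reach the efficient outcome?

$102

Left alone the workshop would choose level 3 (marginal profit stays positive).
Efficient level: k* = 2 (marginal profit ≥ marginal noise damage through 2).
The studio must at least cover the workshop's forgone profit from cutting 3→2: 102 = 102.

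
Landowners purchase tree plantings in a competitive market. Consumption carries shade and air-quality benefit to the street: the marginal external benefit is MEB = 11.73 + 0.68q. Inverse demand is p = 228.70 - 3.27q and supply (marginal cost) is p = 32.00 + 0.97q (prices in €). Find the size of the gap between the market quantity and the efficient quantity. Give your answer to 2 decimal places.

Market equilibrium (private): 32.00 + 0.97q = 228.70 - 3.27q → q_m = 46.3915.
Social marginal benefit = demand + MEB = 240.43 - 2.59q.
Set SMB = MC: 240.43 - 2.59q = 32.00 + 0.97q → q* = 58.5478.
Gap = |46.3915 − 58.5478| = 12.1563.

12.16 units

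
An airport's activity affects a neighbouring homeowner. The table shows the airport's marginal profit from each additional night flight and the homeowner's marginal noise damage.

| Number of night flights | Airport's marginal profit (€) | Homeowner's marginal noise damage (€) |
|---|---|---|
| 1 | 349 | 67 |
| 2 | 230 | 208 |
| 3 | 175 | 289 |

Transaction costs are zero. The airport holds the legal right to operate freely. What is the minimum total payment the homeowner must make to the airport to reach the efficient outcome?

€175

Left alone the airport would choose level 3 (marginal profit stays positive).
Efficient level: k* = 2 (marginal profit ≥ marginal noise damage through 2).
The homeowner must at least cover the airport's forgone profit from cutting 3→2: 175 = 175.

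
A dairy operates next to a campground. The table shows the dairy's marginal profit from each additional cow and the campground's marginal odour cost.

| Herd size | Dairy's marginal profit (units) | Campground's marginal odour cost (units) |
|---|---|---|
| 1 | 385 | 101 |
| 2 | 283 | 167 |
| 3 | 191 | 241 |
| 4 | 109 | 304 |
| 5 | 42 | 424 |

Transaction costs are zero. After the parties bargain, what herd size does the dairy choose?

2

Bargaining reaches the level where marginal profit last exceeds marginal odour cost.
That holds through level 2 (283 ≥ 167) but not at 3 (191 < 241).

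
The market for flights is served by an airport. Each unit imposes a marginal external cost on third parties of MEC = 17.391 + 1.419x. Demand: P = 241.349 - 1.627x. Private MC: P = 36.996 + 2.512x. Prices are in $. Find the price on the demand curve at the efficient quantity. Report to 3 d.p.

Social marginal cost = private MC + MEC = 54.387 + 3.931x.
Set SMC = demand: 54.387 + 3.931x = 241.349 - 1.627x → x* = 33.6384.
Consumer price on the demand curve at x*: 241.349 − 1.627×33.6384 = 186.6193.

P = $186.619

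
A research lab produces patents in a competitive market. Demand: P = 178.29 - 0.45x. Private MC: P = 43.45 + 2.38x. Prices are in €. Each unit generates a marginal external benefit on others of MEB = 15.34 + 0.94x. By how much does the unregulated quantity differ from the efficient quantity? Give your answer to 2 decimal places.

31.81 units

Market equilibrium (private): 43.45 + 2.38x = 178.29 - 0.45x → x_m = 47.6466.
Social marginal cost = private MC − MEB = 28.11 + 1.44x.
Set SMC = demand: 28.11 + 1.44x = 178.29 - 0.45x → x* = 79.4603.
Gap = |47.6466 − 79.4603| = 31.8137.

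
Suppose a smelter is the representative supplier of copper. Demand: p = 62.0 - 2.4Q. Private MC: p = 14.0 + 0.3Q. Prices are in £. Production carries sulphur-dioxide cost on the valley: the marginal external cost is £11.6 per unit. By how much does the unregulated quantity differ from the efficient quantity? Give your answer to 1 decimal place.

Market equilibrium (private): 14.0 + 0.3Q = 62.0 - 2.4Q → Q_m = 17.7778.
Social marginal cost = private MC + MEC = 25.6 + 0.3Q.
Set SMC = demand: 25.6 + 0.3Q = 62.0 - 2.4Q → Q* = 13.4815.
Gap = |17.7778 − 13.4815| = 4.2963.

4.3 units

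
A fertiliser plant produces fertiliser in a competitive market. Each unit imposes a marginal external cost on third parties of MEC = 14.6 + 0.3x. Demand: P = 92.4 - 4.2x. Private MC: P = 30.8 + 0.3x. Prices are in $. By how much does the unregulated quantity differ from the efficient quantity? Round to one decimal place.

Market equilibrium (private): 30.8 + 0.3x = 92.4 - 4.2x → x_m = 13.6889.
Social marginal cost = private MC + MEC = 45.4 + 0.6x.
Set SMC = demand: 45.4 + 0.6x = 92.4 - 4.2x → x* = 9.7917.
Gap = |13.6889 − 9.7917| = 3.8972.

3.9 units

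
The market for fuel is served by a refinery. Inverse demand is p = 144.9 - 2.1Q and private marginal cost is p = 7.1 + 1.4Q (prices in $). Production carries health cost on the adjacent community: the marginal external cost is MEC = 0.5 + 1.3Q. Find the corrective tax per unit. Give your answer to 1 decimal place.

tax = $37.7 per unit

Social marginal cost = private MC + MEC = 7.6 + 2.7Q.
Set SMC = demand: 7.6 + 2.7Q = 144.9 - 2.1Q → Q* = 28.6042.
The Pigouvian tax equals MEC at Q*: 0.5 + 1.3×28.6042 = 37.6855.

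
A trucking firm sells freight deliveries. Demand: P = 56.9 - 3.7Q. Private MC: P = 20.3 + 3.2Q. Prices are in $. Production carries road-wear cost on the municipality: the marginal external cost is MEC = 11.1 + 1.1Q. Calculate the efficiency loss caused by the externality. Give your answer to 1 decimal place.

Market equilibrium (private): 20.3 + 3.2Q = 56.9 - 3.7Q → Q_m = 5.3043.
Social marginal cost = private MC + MEC = 31.4 + 4.3Q.
Set SMC = demand: 31.4 + 4.3Q = 56.9 - 3.7Q → Q* = 3.1875.
The loss is the area between SMC and demand from Q* to Q_m; with linear curves that's a triangle of height MEC(Q_m).
DWL = ½ × 2.1168 × 16.9348 = 17.9238.

DWL = $17.9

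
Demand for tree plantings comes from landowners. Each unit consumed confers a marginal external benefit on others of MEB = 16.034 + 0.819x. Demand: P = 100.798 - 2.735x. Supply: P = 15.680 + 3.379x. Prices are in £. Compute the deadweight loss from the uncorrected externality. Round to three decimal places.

Market equilibrium (private): 15.680 + 3.379x = 100.798 - 2.735x → x_m = 13.9218.
Social marginal benefit = demand + MEB = 116.832 - 1.916x.
Set SMB = MC: 116.832 - 1.916x = 15.680 + 3.379x → x* = 19.1033.
Between x* and x_m the wedge SMB − MC runs linearly from 0 to MEB(x_m), so the loss is a triangle.
DWL = ½ × 5.1815 × 27.4360 = 71.0798.

DWL = £71.080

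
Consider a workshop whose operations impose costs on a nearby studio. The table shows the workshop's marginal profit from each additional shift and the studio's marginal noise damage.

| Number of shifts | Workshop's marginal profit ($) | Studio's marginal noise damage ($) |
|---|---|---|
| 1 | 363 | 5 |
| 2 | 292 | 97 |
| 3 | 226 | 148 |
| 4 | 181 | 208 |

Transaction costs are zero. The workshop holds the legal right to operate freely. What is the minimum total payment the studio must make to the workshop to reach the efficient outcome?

$181

Left alone the workshop would choose level 4 (marginal profit stays positive).
Efficient level: k* = 3 (marginal profit ≥ marginal noise damage through 3).
The studio must at least cover the workshop's forgone profit from cutting 4→3: 181 = 181.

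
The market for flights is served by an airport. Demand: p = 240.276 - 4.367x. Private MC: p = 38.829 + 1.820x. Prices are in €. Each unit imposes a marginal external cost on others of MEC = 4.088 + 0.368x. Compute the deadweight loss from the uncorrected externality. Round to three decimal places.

DWL = €19.698

Market equilibrium (private): 38.829 + 1.820x = 240.276 - 4.367x → x_m = 32.5597.
Social marginal cost = private MC + MEC = 42.917 + 2.188x.
Set SMC = demand: 42.917 + 2.188x = 240.276 - 4.367x → x* = 30.1082.
Between x* and x_m the wedge SMC − demand runs linearly from 0 to MEC(x_m), so the loss is a triangle.
DWL = ½ × 2.4515 × 16.0700 = 19.6978.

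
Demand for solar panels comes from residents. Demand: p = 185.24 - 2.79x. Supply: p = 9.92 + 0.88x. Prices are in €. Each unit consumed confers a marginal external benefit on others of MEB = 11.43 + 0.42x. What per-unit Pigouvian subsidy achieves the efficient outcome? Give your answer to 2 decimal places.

subsidy = €35.56 per unit

Social marginal benefit = demand + MEB = 196.67 - 2.37x.
Set SMB = MC: 196.67 - 2.37x = 9.92 + 0.88x → x* = 57.4615.
The Pigouvian subsidy equals MEB at x*: 11.43 + 0.42×57.4615 = 35.5638.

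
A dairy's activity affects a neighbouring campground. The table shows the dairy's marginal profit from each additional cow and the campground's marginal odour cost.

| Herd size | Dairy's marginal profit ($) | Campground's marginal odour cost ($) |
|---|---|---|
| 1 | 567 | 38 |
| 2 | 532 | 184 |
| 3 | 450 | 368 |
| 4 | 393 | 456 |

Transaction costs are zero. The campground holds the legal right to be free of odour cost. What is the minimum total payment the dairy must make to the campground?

Efficient level: marginal profit ≥ marginal odour cost through level 3, so k* = 3.
With the campground holding the right, the dairy must at least compensate total damage at k*: 38 + 184 + 368 = 590.

$590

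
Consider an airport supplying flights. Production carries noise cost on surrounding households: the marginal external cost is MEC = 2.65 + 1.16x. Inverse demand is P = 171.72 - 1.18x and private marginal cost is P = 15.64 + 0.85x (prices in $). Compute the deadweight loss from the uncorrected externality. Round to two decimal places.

Market equilibrium (private): 15.64 + 0.85x = 171.72 - 1.18x → x_m = 76.8867.
Social marginal cost = private MC + MEC = 18.29 + 2.01x.
Set SMC = demand: 18.29 + 2.01x = 171.72 - 1.18x → x* = 48.0972.
Between x* and x_m the wedge SMC − demand runs linearly from 0 to MEC(x_m), so the loss is a triangle.
DWL = ½ × 28.7895 × 91.8386 = 1321.9937.

DWL = $1321.99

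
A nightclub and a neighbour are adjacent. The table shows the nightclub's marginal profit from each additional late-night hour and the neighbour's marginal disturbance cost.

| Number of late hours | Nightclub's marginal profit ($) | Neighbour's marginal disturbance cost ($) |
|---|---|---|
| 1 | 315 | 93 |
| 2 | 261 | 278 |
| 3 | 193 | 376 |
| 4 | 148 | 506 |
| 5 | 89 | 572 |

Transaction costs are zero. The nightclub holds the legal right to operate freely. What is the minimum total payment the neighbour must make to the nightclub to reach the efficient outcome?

Left alone the nightclub would choose level 5 (marginal profit stays positive).
Efficient level: k* = 1 (marginal profit ≥ marginal disturbance cost through 1).
The neighbour must at least cover the nightclub's forgone profit from cutting 5→1: 261 + 193 + 148 + 89 = 691.

$691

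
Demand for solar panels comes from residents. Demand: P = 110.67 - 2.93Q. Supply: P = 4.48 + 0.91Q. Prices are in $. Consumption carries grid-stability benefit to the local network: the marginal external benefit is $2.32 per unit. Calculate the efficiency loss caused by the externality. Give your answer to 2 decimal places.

DWL = $0.70

Market equilibrium (private): 4.48 + 0.91Q = 110.67 - 2.93Q → Q_m = 27.6536.
Social marginal benefit = demand + MEB = 112.99 - 2.93Q.
Set SMB = MC: 112.99 - 2.93Q = 4.48 + 0.91Q → Q* = 28.2578.
The loss is the area between SMB and MC from Q* to Q_m; with linear curves that's a triangle of height MEB(Q_m).
DWL = ½ × 0.6042 × 2.3200 = 0.7009.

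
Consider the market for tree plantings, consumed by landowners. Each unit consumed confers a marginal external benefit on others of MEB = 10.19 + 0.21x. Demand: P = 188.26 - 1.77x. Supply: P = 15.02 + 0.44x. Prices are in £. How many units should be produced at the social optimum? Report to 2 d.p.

x* = 91.72

Social marginal benefit = demand + MEB = 198.45 - 1.56x.
Set SMB = MC: 198.45 - 1.56x = 15.02 + 0.44x → x* = 91.7150.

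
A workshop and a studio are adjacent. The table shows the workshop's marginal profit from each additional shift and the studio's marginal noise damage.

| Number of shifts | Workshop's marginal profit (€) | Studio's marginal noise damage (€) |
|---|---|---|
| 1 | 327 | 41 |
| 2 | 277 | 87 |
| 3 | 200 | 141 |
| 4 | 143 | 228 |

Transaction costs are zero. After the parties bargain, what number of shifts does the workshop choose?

Bargaining reaches the level where marginal profit last exceeds marginal noise damage.
That holds through level 3 (200 ≥ 141) but not at 4 (143 < 228).

3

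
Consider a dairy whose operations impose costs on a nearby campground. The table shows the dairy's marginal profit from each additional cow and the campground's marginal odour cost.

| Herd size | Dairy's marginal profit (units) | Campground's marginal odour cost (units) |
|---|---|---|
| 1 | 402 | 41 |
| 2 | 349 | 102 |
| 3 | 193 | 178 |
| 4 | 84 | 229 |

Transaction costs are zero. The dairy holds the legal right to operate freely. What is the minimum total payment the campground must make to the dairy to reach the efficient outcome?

84

Left alone the dairy would choose level 4 (marginal profit stays positive).
Efficient level: k* = 3 (marginal profit ≥ marginal odour cost through 3).
The campground must at least cover the dairy's forgone profit from cutting 4→3: 84 = 84.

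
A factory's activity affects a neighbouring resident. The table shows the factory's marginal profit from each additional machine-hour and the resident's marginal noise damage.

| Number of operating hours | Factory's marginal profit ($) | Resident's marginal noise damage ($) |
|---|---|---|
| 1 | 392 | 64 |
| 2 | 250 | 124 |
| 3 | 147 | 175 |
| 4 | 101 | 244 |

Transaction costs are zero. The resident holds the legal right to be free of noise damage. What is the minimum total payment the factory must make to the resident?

Efficient level: marginal profit ≥ marginal noise damage through level 2, so k* = 2.
With the resident holding the right, the factory must at least compensate total damage at k*: 64 + 124 = 188.

$188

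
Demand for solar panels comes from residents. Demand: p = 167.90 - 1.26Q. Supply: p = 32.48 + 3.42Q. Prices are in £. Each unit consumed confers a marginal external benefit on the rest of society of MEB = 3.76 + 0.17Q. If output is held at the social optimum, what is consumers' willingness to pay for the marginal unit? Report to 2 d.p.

Social marginal benefit = demand + MEB = 171.66 - 1.09Q.
Set SMB = MC: 171.66 - 1.09Q = 32.48 + 3.42Q → Q* = 30.8603.
Consumer price on the demand curve at Q*: 167.90 − 1.26×30.8603 = 129.0160.

P = £129.02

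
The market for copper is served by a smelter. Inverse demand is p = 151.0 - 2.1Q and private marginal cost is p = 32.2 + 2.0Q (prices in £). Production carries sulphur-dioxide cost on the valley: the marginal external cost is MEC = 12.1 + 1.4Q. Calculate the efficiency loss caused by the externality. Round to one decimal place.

Market equilibrium (private): 32.2 + 2.0Q = 151.0 - 2.1Q → Q_m = 28.9756.
Social marginal cost = private MC + MEC = 44.3 + 3.4Q.
Set SMC = demand: 44.3 + 3.4Q = 151.0 - 2.1Q → Q* = 19.4000.
The welfare-loss triangle has base |Q_m − Q*| and height MEC(Q_m) (the vertical gap between SMC and demand is zero at Q* and MEC at Q_m).
DWL = ½ × 9.5756 × 52.6659 = 252.1538.

DWL = £252.2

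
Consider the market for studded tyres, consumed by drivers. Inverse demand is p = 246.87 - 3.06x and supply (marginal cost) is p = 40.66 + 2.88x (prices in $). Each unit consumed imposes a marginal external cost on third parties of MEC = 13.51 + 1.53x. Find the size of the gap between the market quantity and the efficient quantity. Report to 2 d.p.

8.92 units

Market equilibrium (private): 40.66 + 2.88x = 246.87 - 3.06x → x_m = 34.7155.
Social marginal benefit = demand − MEC = 233.36 - 4.59x.
Set SMB = MC: 233.36 - 4.59x = 40.66 + 2.88x → x* = 25.7965.
Gap = |34.7155 − 25.7965| = 8.9190.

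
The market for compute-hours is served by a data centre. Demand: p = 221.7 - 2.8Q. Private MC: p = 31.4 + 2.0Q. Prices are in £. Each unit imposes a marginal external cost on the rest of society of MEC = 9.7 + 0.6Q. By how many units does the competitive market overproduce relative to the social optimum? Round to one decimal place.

Market equilibrium (private): 31.4 + 2.0Q = 221.7 - 2.8Q → Q_m = 39.6458.
Social marginal cost = private MC + MEC = 41.1 + 2.6Q.
Set SMC = demand: 41.1 + 2.6Q = 221.7 - 2.8Q → Q* = 33.4444.
Gap = |39.6458 − 33.4444| = 6.2014.

6.2 units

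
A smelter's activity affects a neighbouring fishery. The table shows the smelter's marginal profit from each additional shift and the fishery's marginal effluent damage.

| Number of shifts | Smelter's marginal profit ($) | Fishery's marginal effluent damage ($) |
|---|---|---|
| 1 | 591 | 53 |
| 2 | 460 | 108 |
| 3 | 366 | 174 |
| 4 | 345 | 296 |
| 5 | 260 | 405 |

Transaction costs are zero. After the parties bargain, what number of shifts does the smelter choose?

Bargaining reaches the level where marginal profit last exceeds marginal effluent damage.
That holds through level 4 (345 ≥ 296) but not at 5 (260 < 405).

4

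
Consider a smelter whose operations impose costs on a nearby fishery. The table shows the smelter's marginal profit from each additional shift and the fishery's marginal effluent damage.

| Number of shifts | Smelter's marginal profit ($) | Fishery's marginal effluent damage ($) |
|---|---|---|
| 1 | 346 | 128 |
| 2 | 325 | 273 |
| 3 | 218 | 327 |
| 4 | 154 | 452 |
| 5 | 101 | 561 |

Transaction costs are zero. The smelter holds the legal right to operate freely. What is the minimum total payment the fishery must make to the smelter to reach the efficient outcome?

Left alone the smelter would choose level 5 (marginal profit stays positive).
Efficient level: k* = 2 (marginal profit ≥ marginal effluent damage through 2).
The fishery must at least cover the smelter's forgone profit from cutting 5→2: 218 + 154 + 101 = 473.

$473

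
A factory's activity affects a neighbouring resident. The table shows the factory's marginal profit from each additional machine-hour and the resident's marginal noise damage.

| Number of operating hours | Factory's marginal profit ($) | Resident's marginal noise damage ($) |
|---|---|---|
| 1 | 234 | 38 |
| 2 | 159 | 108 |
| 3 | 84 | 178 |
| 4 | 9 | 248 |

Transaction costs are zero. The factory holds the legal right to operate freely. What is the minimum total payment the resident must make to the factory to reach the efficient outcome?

$93

Left alone the factory would choose level 4 (marginal profit stays positive).
Efficient level: k* = 2 (marginal profit ≥ marginal noise damage through 2).
The resident must at least cover the factory's forgone profit from cutting 4→2: 84 + 9 = 93.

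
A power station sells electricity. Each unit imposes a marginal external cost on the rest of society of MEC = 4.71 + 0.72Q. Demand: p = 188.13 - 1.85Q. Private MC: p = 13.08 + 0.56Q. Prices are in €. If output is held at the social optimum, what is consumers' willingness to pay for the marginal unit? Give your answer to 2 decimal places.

Social marginal cost = private MC + MEC = 17.79 + 1.28Q.
Set SMC = demand: 17.79 + 1.28Q = 188.13 - 1.85Q → Q* = 54.4217.
Consumer price on the demand curve at Q*: 188.13 − 1.85×54.4217 = 87.4499.

P = €87.45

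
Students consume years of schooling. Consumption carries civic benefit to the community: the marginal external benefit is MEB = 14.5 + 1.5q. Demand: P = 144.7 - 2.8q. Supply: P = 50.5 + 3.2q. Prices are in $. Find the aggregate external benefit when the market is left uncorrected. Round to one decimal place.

$412.5

Market equilibrium (private): 50.5 + 3.2q = 144.7 - 2.8q → q_m = 15.7000.
Total external benefit = ∫₀^{q_m} (14.5 + 1.5q) dq = 14.5×15.7000 + ½×1.5×15.7000² = 412.5175.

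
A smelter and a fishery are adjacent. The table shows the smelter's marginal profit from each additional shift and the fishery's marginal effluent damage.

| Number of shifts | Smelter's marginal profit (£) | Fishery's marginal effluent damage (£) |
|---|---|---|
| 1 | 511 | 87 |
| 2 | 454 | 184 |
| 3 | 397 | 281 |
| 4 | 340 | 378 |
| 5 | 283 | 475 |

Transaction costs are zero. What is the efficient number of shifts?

3

Bargaining reaches the level where marginal profit last exceeds marginal effluent damage.
That holds through level 3 (397 ≥ 281) but not at 4 (340 < 378).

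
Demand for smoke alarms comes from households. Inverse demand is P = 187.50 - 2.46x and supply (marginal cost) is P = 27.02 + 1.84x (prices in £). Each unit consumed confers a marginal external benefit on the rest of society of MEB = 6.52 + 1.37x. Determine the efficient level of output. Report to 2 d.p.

Social marginal benefit = demand + MEB = 194.02 - 1.09x.
Set SMB = MC: 194.02 - 1.09x = 27.02 + 1.84x → x* = 56.9966.

x* = 57.00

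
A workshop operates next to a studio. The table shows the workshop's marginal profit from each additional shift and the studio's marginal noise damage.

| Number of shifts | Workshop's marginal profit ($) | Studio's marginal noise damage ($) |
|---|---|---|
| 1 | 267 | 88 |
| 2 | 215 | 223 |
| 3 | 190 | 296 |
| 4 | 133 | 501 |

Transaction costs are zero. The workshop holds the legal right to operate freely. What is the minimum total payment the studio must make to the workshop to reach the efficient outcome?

$538

Left alone the workshop would choose level 4 (marginal profit stays positive).
Efficient level: k* = 1 (marginal profit ≥ marginal noise damage through 1).
The studio must at least cover the workshop's forgone profit from cutting 4→1: 215 + 190 + 133 = 538.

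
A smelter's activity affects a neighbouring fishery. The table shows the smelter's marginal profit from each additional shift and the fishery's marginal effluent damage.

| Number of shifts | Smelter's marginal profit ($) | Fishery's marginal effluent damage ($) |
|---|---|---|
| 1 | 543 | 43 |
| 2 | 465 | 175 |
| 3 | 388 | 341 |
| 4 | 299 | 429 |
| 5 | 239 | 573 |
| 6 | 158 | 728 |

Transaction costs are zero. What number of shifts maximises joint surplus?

3

Bargaining reaches the level where marginal profit last exceeds marginal effluent damage.
That holds through level 3 (388 ≥ 341) but not at 4 (299 < 429).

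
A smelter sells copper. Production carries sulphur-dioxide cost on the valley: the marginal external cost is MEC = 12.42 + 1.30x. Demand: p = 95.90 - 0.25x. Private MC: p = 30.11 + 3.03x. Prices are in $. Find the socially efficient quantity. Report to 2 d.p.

x* = 11.65

Social marginal cost = private MC + MEC = 42.53 + 4.33x.
Set SMC = demand: 42.53 + 4.33x = 95.90 - 0.25x → x* = 11.6528.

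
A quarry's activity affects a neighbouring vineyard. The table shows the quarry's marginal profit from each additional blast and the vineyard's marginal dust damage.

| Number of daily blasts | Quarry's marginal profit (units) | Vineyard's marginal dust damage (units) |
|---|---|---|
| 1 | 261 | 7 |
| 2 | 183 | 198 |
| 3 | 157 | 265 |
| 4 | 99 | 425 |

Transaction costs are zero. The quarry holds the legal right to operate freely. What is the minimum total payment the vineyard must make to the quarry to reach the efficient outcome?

439

Left alone the quarry would choose level 4 (marginal profit stays positive).
Efficient level: k* = 1 (marginal profit ≥ marginal dust damage through 1).
The vineyard must at least cover the quarry's forgone profit from cutting 4→1: 183 + 157 + 99 = 439.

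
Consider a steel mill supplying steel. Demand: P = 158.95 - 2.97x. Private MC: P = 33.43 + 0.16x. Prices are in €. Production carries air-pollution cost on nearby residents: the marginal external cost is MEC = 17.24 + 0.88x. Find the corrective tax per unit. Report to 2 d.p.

Social marginal cost = private MC + MEC = 50.67 + 1.04x.
Set SMC = demand: 50.67 + 1.04x = 158.95 - 2.97x → x* = 27.0025.
The Pigouvian tax equals MEC at x*: 17.24 + 0.88×27.0025 = 41.0022.

tax = €41.00 per unit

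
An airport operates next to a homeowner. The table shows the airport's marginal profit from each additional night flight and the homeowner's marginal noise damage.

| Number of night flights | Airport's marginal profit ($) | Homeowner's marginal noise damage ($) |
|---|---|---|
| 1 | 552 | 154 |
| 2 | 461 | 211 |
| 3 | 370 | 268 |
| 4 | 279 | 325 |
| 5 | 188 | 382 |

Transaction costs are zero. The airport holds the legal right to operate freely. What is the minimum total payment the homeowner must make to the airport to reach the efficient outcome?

$467

Left alone the airport would choose level 5 (marginal profit stays positive).
Efficient level: k* = 3 (marginal profit ≥ marginal noise damage through 3).
The homeowner must at least cover the airport's forgone profit from cutting 5→3: 279 + 188 = 467.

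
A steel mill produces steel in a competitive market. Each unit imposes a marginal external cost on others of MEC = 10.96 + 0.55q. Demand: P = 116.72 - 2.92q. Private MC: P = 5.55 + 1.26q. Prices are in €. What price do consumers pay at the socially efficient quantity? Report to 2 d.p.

P = €54.86

Social marginal cost = private MC + MEC = 16.51 + 1.81q.
Set SMC = demand: 16.51 + 1.81q = 116.72 - 2.92q → q* = 21.1860.
Consumer price on the demand curve at q*: 116.72 − 2.92×21.1860 = 54.8569.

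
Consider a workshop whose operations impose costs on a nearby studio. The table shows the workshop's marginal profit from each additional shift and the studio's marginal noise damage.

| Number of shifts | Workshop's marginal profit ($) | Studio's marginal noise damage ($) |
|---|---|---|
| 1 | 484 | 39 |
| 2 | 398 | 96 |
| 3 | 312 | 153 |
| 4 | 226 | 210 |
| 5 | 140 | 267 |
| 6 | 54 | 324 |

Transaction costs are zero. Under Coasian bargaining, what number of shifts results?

4

Bargaining reaches the level where marginal profit last exceeds marginal noise damage.
That holds through level 4 (226 ≥ 210) but not at 5 (140 < 267).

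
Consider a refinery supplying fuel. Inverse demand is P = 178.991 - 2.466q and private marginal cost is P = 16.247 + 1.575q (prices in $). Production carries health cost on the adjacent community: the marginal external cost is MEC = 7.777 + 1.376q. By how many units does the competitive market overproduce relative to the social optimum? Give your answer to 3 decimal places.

11.666 units

Market equilibrium (private): 16.247 + 1.575q = 178.991 - 2.466q → q_m = 40.2732.
Social marginal cost = private MC + MEC = 24.024 + 2.951q.
Set SMC = demand: 24.024 + 2.951q = 178.991 - 2.466q → q* = 28.6075.
Gap = |40.2732 − 28.6075| = 11.6657.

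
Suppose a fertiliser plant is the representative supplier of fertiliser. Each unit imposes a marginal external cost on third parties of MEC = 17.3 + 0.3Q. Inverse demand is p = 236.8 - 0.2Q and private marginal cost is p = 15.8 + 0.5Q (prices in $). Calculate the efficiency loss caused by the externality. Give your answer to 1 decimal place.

Market equilibrium (private): 15.8 + 0.5Q = 236.8 - 0.2Q → Q_m = 315.7143.
Social marginal cost = private MC + MEC = 33.1 + 0.8Q.
Set SMC = demand: 33.1 + 0.8Q = 236.8 - 0.2Q → Q* = 203.7000.
The loss is the area between SMC and demand from Q* to Q_m; with linear curves that's a triangle of height MEC(Q_m).
DWL = ½ × 112.0143 × 112.0143 = 6273.6017.

DWL = $6273.6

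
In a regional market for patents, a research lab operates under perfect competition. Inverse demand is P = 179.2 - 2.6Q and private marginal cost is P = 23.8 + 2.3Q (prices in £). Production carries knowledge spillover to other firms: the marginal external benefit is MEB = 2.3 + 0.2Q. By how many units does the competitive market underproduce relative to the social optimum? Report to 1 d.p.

1.8 units

Market equilibrium (private): 23.8 + 2.3Q = 179.2 - 2.6Q → Q_m = 31.7143.
Social marginal cost = private MC − MEB = 21.5 + 2.1Q.
Set SMC = demand: 21.5 + 2.1Q = 179.2 - 2.6Q → Q* = 33.5532.
Gap = |31.7143 − 33.5532| = 1.8389.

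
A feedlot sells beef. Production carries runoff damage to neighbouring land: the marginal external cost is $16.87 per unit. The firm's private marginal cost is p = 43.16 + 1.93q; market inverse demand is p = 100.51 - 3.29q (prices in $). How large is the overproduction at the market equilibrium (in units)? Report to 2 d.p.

Market equilibrium (private): 43.16 + 1.93q = 100.51 - 3.29q → q_m = 10.9866.
Social marginal cost = private MC + MEC = 60.03 + 1.93q.
Set SMC = demand: 60.03 + 1.93q = 100.51 - 3.29q → q* = 7.7548.
Gap = |10.9866 − 7.7548| = 3.2318.

3.23 units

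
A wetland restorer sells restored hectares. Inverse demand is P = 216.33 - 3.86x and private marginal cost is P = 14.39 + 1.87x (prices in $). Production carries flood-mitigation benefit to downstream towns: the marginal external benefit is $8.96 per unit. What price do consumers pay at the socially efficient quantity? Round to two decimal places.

P = $74.26

Social marginal cost = private MC − MEB = 5.43 + 1.87x.
Set SMC = demand: 5.43 + 1.87x = 216.33 - 3.86x → x* = 36.8063.
Consumer price on the demand curve at x*: 216.33 − 3.86×36.8063 = 74.2577.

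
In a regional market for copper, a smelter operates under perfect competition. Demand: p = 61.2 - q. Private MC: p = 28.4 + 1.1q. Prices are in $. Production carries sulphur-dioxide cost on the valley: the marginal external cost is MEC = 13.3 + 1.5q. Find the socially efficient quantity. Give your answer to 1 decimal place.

Social marginal cost = private MC + MEC = 41.7 + 2.6q.
Set SMC = demand: 41.7 + 2.6q = 61.2 - q → q* = 5.4167.

q* = 5.4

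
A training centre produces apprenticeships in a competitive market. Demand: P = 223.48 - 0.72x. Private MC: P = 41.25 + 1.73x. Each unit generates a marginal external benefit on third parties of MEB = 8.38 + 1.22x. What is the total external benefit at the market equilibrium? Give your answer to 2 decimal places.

Market equilibrium (private): 41.25 + 1.73x = 223.48 - 0.72x → x_m = 74.3796.
Total external benefit = ∫₀^{x_m} (8.38 + 1.22x) dx = 8.38×74.3796 + ½×1.22×74.3796² = 3998.0192.

3998.02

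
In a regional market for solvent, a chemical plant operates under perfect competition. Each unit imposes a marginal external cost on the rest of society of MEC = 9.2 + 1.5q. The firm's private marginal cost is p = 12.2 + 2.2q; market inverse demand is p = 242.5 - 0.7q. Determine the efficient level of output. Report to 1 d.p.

q* = 50.3

Social marginal cost = private MC + MEC = 21.4 + 3.7q.
Set SMC = demand: 21.4 + 3.7q = 242.5 - 0.7q → q* = 50.2500.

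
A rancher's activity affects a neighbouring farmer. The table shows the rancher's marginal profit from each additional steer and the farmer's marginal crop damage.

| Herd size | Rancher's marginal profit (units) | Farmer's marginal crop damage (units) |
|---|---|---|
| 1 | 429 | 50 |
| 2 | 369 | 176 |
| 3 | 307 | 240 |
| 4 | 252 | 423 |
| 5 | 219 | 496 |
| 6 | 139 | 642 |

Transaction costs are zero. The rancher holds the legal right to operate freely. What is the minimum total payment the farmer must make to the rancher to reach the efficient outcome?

Left alone the rancher would choose level 6 (marginal profit stays positive).
Efficient level: k* = 3 (marginal profit ≥ marginal crop damage through 3).
The farmer must at least cover the rancher's forgone profit from cutting 6→3: 252 + 219 + 139 = 610.

610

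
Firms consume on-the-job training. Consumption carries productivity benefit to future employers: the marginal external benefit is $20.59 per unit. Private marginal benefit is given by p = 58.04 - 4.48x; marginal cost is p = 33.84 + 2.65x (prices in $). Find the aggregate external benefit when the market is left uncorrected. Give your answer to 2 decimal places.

$69.88

Market equilibrium (private): 33.84 + 2.65x = 58.04 - 4.48x → x_m = 3.3941.
Total external benefit = MEB × x_m = 20.59 × 3.3941 = 69.8845.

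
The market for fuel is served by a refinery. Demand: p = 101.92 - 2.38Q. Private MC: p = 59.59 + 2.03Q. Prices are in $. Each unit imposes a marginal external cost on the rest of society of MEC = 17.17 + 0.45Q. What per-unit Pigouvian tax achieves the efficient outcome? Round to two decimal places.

Social marginal cost = private MC + MEC = 76.76 + 2.48Q.
Set SMC = demand: 76.76 + 2.48Q = 101.92 - 2.38Q → Q* = 5.1770.
The Pigouvian tax equals MEC at Q*: 17.17 + 0.45×5.1770 = 19.4997.

tax = $19.50 per unit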